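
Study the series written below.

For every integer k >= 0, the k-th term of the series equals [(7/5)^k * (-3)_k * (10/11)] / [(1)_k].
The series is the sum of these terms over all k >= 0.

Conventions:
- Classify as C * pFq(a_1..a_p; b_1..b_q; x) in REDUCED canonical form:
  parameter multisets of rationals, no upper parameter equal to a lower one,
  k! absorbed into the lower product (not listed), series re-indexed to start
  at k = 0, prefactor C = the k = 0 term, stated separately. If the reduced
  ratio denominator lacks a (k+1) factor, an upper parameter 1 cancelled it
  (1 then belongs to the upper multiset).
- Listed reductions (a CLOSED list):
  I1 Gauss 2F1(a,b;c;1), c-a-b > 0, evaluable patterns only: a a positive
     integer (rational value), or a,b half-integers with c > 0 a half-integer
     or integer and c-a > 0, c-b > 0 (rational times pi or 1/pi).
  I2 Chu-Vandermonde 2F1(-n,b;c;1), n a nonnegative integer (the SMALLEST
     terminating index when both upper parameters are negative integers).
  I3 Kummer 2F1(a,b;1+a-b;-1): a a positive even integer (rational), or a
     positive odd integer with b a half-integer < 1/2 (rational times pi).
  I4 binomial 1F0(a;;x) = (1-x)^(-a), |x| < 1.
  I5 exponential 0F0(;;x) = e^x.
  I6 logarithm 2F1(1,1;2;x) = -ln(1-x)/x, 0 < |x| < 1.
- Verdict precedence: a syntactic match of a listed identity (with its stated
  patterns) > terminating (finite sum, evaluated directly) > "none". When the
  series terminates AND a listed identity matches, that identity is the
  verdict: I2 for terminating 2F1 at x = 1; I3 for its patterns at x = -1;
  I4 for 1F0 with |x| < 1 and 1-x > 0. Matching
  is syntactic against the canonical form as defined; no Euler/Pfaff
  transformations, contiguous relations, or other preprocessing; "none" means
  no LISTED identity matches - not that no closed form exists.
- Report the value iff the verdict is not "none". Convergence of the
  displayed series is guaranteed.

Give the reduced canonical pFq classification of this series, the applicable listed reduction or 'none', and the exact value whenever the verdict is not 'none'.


Prefactor 10/11, argument 7/5: 1F0 with upper {-3} over lower {-}. Verdict: terminating - the sum ends at index 3 because -3 is a negative integer; exact evaluation follows. Sum: -16/275.

First insight: with t_0 = 10/11, (1)_k (C = 10/11) is k! itself.
Adjacent-term ratio: r(k) = (7/5) * (k-3) / [(k+1)] - rational; roots negated = parameters, x = (7/5), C = 10/11.


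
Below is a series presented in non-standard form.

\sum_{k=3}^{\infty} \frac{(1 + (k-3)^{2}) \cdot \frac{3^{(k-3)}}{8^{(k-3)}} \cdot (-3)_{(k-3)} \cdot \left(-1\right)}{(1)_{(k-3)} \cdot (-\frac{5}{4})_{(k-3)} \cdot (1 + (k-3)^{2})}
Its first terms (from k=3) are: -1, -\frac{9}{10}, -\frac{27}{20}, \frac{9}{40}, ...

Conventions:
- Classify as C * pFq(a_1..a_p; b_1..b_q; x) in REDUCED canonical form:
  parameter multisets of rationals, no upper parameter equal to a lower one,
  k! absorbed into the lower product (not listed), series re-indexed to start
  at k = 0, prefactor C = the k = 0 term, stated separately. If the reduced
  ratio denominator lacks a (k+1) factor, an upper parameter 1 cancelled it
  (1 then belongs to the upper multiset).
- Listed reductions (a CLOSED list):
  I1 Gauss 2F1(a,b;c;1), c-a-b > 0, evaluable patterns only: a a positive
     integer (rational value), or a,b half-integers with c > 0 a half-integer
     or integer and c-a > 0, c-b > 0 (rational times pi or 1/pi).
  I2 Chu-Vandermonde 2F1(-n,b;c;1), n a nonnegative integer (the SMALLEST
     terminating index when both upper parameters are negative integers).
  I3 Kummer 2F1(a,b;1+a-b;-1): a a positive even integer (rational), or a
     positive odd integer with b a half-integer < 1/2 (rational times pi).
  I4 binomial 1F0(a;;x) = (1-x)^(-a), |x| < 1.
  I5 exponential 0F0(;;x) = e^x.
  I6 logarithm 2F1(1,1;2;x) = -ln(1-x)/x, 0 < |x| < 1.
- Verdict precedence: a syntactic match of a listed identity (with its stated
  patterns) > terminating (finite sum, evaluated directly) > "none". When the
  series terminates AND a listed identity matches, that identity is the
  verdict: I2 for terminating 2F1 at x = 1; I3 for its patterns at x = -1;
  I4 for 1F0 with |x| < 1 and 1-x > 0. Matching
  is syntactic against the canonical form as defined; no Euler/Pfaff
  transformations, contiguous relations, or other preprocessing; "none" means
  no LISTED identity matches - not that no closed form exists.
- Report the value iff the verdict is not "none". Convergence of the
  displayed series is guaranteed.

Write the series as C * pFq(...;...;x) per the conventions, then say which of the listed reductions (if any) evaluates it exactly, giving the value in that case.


The tell: x = \frac{3}{8} and the factor k^2 + 1 cancels (top and bottom), leaving C = -1.
Adjacent-term ratio: r(k) = \frac{3}{8} * (k-3) / [(k-\frac{5}{4}) (k+1)] - poly over poly, x = \frac{3}{8} from leading terms; C = -1 at k = 0.

The series (x = \frac{3}{8}) is 1F1: upper {-3}, lower {-\frac{5}{4}}, prefactor -1. Verdict: terminating - no listed pattern fits, but -3 in the upper list cuts the series at k = 3; direct evaluation. Value: -\frac{121}{40}.


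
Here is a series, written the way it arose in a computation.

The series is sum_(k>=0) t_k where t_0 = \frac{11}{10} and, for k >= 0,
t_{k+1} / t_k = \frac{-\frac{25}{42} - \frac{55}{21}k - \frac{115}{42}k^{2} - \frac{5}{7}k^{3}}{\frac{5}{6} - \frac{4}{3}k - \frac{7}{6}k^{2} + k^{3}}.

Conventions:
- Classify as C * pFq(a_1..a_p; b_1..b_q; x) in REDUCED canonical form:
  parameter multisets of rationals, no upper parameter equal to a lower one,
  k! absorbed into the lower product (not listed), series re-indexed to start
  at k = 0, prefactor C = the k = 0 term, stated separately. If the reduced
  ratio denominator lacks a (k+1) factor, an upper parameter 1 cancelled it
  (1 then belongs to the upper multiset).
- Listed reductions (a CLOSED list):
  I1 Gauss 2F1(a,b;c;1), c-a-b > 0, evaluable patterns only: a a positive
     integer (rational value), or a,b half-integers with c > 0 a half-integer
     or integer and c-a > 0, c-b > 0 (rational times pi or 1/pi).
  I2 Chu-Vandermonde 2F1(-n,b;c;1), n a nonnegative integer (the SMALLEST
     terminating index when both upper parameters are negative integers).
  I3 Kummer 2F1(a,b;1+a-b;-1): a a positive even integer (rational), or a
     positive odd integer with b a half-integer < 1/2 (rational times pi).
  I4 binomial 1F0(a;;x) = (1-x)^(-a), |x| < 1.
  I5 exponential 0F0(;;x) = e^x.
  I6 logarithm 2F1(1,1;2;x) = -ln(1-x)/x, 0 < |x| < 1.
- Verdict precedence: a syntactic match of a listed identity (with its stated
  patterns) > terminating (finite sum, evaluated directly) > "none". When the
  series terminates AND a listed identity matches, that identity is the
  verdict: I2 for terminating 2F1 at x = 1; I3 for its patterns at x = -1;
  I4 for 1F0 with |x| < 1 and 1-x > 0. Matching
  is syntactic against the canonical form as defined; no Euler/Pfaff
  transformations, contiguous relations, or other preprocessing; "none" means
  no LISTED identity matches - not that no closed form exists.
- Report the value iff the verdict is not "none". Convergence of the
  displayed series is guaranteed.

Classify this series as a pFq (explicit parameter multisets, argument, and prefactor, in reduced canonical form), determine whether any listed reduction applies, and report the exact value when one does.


Canonical form: C = \frac{11}{10} times 3F2 with upper {\frac{1}{3}, 1, \frac{5}{2}}, lower {-\frac{5}{3}, -\frac{1}{2}}, x = -\frac{5}{7}. Verdict: none here - no I1-I6 shape fits x = -\frac{5}{7} with lower {-\frac{5}{3}, -\frac{1}{2}}.

Key step: from the first term \frac{11}{10}: factor the ratio over Q (C = 11/10): negated roots = parameters.
Adjacent-term ratio: r(k) = -\frac{5}{7} * (k+\frac{1}{3}) (k+1) (k+\frac{5}{2}) / [(k-\frac{5}{3}) (k-\frac{1}{2}) (k+1)] - poly over poly, x = -\frac{5}{7} from leading terms; C = \frac{11}{10} at k = 0.


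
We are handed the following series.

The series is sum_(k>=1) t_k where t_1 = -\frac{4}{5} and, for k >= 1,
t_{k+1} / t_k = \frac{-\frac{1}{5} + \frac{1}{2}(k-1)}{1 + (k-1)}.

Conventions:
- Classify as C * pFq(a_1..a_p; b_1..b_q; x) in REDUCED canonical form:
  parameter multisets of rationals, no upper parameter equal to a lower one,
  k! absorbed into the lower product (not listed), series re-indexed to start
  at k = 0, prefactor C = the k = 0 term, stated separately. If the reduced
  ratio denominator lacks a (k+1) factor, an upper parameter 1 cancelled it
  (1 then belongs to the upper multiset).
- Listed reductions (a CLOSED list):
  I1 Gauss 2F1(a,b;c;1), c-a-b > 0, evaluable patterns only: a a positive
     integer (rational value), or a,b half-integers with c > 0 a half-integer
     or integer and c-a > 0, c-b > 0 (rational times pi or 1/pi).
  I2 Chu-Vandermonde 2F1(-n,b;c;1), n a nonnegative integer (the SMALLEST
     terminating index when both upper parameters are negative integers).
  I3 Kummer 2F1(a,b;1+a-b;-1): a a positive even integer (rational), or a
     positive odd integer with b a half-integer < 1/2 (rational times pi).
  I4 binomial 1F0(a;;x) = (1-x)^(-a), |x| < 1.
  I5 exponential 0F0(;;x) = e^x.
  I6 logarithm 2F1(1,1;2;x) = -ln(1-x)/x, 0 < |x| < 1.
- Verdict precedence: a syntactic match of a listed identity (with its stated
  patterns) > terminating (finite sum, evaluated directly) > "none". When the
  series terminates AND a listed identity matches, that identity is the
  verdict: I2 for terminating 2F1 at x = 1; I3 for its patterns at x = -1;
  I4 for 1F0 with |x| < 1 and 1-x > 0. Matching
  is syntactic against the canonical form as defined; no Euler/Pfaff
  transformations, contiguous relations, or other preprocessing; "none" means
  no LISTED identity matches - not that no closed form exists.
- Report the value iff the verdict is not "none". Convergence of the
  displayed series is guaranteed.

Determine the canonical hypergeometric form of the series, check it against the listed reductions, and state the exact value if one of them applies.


Reduced: x = \frac{1}{2}, 1F0, upper = {-\frac{2}{5}}, lower = {-}, C = -\frac{4}{5}. Verdict (x = \frac{1}{2}): the binomial series (I4) applies (the 1F0 binomial series: exponent 2/5, x = \frac{1}{2}). Hence: \left(-\frac{4}{5}\right) \cdot \left(\frac{1}{2}\right)^{\frac{2}{5}}.

The tell: x = \frac{1}{2} and roots of the ratio polynomials (prefactor -4/5) are the negated parameters.
Term ratio: r(k) = \frac{1}{2} * (k-\frac{2}{5}) / [(k+1)] - rational; roots negated = parameters, x = \frac{1}{2}, C = -\frac{4}{5}.


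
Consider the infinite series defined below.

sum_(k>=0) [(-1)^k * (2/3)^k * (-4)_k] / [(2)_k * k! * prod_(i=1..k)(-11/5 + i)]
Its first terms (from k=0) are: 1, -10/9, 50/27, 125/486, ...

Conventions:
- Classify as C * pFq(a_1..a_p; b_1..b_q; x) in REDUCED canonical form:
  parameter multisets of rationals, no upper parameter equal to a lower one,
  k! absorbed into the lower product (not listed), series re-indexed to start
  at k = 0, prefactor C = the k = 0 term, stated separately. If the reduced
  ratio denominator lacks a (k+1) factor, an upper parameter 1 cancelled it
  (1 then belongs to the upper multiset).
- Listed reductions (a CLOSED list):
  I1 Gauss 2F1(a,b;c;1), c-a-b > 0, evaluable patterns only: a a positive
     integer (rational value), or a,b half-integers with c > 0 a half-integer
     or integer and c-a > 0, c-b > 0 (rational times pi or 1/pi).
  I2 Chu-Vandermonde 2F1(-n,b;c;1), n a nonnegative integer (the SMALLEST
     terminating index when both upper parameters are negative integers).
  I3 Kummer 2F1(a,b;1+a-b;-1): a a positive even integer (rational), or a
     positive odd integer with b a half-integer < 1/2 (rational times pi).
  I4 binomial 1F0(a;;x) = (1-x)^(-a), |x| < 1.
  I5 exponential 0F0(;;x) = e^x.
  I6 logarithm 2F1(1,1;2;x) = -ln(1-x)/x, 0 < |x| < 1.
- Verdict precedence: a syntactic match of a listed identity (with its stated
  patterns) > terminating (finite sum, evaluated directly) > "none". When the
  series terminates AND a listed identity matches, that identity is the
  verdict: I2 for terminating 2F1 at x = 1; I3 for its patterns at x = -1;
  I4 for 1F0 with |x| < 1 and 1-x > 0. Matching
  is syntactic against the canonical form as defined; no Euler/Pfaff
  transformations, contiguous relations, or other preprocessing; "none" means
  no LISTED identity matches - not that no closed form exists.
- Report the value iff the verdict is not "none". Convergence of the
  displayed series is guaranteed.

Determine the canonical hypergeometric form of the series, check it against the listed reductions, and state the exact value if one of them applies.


The series (x = -2/3) is 1F2: upper {-4}, lower {-6/5, 2}, prefactor 1. Verdict: terminating - upper parameter -4 makes this a finite sum (last index 4), evaluated exactly. Hence: 52559/26244.

Structural cue: t_0 being 1, the lower running product (prefactor 1) is a rising factorial.
Term ratio: r(k) = (-2/3) * (k-4) / [(k-6/5) (k+2) (k+1)] ; factor over Q: parameters, x = (-2/3), and C = 1.


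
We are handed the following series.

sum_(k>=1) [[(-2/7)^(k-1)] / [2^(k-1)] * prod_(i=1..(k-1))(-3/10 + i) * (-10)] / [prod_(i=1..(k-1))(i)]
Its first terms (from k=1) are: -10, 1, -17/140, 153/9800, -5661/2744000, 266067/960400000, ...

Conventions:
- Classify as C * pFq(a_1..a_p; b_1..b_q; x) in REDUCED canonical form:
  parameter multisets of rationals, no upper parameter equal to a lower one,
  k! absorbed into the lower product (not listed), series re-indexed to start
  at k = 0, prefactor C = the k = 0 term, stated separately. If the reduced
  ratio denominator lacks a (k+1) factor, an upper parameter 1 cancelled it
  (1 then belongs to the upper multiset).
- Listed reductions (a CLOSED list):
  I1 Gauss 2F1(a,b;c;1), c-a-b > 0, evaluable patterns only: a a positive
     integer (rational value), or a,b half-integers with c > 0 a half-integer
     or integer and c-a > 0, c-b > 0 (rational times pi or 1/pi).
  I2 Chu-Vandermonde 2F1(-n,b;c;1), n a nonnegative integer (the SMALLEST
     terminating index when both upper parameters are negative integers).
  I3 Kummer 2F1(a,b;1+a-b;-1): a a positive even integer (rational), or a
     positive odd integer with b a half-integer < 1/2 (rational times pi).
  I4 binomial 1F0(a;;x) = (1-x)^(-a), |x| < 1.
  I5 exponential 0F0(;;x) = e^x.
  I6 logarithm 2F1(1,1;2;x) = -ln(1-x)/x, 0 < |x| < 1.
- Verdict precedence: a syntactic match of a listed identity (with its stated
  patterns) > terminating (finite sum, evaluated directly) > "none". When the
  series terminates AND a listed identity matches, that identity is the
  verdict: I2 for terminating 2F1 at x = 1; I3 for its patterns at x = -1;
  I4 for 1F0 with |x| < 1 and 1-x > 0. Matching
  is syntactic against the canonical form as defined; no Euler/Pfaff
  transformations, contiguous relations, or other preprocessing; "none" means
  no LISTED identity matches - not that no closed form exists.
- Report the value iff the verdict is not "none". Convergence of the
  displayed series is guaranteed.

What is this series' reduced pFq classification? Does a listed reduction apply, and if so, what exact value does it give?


x = -1/7 here; the reduced form reads 1F0, upper {7/10}, lower {-}, C = -10. Verdict: the binomial series (I4) matches (the 1F0 binomial series: exponent -7/10, x = -1/7). Its exact value is (-10) * (8/7)^(-7/10).

Structural cue: from the first term -10: the two k-th powers (C = -10, x = -1/7) combine into one argument.
Ratio: r(k) = (-1/7) * (k+7/10) / [(k+1)] - rational in k, leading ratio (-1/7); with t_0 = -10, classification follows.


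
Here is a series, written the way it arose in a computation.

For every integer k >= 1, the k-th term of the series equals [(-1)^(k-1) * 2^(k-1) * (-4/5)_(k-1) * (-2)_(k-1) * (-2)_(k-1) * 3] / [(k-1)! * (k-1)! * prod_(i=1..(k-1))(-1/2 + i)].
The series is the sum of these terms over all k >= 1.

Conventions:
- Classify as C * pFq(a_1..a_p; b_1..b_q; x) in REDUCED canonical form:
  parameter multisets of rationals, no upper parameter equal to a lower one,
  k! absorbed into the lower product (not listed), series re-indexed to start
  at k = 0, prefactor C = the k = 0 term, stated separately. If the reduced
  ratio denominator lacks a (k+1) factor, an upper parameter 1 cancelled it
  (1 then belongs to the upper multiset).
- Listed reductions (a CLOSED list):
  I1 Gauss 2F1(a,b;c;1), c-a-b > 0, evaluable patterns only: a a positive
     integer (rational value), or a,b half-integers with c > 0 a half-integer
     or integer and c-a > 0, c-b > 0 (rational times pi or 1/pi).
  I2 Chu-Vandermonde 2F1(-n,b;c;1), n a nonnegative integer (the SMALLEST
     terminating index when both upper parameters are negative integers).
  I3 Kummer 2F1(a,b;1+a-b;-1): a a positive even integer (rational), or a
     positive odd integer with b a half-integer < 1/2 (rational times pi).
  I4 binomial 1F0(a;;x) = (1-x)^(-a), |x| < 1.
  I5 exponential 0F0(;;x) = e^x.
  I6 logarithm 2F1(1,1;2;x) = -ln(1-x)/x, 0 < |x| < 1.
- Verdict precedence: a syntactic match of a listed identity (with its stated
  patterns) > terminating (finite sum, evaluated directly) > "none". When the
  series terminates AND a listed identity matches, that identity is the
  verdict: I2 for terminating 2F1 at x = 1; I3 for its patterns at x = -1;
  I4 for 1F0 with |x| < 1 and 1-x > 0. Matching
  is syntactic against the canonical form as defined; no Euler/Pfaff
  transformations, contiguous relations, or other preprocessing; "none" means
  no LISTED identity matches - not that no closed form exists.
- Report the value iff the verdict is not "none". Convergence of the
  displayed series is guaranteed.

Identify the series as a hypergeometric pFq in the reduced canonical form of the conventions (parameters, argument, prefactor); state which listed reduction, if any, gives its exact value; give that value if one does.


Prefactor 3, argument -2: 3F2 with upper {-2, -2, -4/5} over lower {1/2, 1}. Verdict: terminating (-2 upstairs). 3 nonzero terms in all; added directly. Sum: 971/25.

Key observation: from the first term 3: the (-1)^k factor (prefactor 3) folds into the argument's sign.
Ratio: r(k) = (-2) * (k-2) (k-2) (k-4/5) / [(k+1/2) (k+1) (k+1)] - rational in k. x = (-2); t_0 = 3; negate the roots.


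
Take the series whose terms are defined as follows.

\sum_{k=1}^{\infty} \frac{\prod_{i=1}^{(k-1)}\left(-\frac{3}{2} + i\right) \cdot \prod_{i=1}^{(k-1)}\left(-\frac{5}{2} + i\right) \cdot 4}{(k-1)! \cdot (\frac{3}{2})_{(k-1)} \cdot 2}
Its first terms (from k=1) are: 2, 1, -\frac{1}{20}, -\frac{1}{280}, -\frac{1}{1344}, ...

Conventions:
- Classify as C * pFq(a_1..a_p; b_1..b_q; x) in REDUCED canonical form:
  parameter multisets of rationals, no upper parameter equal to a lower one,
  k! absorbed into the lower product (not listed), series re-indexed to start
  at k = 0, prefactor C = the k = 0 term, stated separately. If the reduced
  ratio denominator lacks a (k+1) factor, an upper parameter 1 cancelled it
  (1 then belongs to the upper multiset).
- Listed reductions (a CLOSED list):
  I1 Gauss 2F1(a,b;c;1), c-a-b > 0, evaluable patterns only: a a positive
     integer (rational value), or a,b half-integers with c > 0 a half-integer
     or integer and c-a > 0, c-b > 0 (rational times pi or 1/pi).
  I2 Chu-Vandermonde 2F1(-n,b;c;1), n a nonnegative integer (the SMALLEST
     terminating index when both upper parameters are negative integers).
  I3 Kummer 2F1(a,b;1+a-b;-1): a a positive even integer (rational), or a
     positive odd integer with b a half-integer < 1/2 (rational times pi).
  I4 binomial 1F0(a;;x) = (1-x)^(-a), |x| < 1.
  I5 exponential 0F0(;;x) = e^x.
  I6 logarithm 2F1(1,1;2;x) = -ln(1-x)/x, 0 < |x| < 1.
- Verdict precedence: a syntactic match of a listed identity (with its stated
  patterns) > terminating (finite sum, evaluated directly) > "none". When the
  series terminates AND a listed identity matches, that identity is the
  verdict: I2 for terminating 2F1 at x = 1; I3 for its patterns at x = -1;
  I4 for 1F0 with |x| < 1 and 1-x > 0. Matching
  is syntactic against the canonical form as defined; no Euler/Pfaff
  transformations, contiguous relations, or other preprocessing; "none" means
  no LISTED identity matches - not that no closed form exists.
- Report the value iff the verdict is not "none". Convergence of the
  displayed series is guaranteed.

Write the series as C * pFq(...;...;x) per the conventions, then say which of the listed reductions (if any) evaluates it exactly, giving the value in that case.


x = 1 here; the reduced form reads 2F1, upper {-\frac{3}{2}, -\frac{1}{2}}, lower {\frac{3}{2}}, C = 2. Verdict (x = 1): Gauss's theorem I1 (half-integer case) applies (x = 1; upper {-\frac{3}{2}, -\frac{1}{2}} half-integers, c = \frac{3}{2} in the evaluable pattern). Value: \frac{15}{16} \cdot \pi.

Structural cue: t_0 = 2 here, and the running product (C = 2, x = 1) telescopes to a rising factorial.
Consecutive-term ratio: r(k) = 1 * (k-\frac{3}{2}) (k-\frac{1}{2}) / [(k+\frac{3}{2}) (k+1)] - poly over poly, x = 1 from leading terms; C = 2 at k = 0.


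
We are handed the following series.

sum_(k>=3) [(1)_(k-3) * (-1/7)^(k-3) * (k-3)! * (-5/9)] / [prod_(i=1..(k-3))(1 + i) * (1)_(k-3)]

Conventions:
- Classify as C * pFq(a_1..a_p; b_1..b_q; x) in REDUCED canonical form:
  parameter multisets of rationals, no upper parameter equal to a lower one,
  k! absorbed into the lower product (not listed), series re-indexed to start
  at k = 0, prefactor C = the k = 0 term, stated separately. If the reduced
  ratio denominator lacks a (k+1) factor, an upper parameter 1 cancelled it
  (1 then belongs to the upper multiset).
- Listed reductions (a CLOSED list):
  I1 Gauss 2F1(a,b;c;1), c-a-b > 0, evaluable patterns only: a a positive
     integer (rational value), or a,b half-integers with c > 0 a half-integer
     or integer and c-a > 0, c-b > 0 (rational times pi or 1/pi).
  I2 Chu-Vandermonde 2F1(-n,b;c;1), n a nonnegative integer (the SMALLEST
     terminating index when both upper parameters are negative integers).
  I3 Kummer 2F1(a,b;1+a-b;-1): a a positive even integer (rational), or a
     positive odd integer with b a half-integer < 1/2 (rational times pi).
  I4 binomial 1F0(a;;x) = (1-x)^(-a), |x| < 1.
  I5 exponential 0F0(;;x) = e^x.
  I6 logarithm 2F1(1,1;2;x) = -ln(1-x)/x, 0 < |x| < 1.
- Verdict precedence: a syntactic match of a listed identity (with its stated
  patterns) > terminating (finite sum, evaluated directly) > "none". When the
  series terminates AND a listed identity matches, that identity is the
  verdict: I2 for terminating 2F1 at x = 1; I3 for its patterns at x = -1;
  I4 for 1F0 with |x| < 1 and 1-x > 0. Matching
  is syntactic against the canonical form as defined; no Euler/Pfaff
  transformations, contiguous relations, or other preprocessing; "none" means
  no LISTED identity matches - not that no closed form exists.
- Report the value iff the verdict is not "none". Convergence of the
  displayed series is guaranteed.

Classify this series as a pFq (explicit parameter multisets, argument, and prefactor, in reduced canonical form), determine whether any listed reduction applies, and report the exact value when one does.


Key step: from the first term -5/9: the lower running product (C = -5/9, x = -1/7) is a rising factorial.
Step ratio: r(k) = (-1/7) * (k+1) (k+1) / [(k+2) (k+1)] - poly over poly, x = (-1/7) from leading terms; C = -5/9 at k = 0.

With C = -5/9: the canonical form is 2F1(1, 1; 2; -1/7). Verdict: the logarithmic series (I6) applies (the logarithm: parameters (1,1;2), x = -1/7). Its exact value is (-35/9) * ln(8/7).


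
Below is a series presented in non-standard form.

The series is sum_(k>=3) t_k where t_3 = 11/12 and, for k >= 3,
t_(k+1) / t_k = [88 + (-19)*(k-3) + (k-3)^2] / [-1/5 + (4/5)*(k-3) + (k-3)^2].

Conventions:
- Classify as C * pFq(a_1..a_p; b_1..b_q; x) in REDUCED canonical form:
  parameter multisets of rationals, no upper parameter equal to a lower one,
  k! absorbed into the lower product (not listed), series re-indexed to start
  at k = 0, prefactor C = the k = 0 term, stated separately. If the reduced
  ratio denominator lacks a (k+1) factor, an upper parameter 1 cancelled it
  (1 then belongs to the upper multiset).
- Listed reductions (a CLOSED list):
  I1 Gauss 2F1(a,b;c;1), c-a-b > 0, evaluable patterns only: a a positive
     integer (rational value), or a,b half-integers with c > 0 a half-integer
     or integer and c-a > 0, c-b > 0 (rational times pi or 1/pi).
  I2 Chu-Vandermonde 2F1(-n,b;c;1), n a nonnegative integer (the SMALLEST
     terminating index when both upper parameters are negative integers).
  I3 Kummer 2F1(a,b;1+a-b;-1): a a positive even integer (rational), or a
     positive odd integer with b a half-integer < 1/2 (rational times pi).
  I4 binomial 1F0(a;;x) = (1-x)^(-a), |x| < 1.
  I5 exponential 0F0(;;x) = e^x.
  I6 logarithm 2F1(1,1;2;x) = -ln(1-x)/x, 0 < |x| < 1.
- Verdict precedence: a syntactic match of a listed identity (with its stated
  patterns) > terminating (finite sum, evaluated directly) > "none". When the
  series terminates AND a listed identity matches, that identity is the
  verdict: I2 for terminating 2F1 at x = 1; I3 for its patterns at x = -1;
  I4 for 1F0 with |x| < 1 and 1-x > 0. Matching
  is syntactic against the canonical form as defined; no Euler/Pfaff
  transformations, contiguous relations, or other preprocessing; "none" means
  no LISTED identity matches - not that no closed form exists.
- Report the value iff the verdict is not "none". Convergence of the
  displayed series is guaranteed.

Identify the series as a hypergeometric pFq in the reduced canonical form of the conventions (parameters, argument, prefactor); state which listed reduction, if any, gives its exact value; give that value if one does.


At argument 1: a 2F1 with upper {-11, -8}, lower {-1/5}, scaled by C = 11/12. Verdict: Chu-Vandermonde (I2) matches (terminating 2F1 at x = 1 with n = 8, b = -11, c = -1/5). Its exact value is -23299285614/9367.

The tell: with t_0 = 11/12, factor the ratio over Q (C = 11/12): negated roots = parameters.
Consecutive-term ratio: r(k) = 1 * (k-11) (k-8) / [(k-1/5) (k+1)] - rational in k. x = 1; t_0 = 11/12; negate the roots.


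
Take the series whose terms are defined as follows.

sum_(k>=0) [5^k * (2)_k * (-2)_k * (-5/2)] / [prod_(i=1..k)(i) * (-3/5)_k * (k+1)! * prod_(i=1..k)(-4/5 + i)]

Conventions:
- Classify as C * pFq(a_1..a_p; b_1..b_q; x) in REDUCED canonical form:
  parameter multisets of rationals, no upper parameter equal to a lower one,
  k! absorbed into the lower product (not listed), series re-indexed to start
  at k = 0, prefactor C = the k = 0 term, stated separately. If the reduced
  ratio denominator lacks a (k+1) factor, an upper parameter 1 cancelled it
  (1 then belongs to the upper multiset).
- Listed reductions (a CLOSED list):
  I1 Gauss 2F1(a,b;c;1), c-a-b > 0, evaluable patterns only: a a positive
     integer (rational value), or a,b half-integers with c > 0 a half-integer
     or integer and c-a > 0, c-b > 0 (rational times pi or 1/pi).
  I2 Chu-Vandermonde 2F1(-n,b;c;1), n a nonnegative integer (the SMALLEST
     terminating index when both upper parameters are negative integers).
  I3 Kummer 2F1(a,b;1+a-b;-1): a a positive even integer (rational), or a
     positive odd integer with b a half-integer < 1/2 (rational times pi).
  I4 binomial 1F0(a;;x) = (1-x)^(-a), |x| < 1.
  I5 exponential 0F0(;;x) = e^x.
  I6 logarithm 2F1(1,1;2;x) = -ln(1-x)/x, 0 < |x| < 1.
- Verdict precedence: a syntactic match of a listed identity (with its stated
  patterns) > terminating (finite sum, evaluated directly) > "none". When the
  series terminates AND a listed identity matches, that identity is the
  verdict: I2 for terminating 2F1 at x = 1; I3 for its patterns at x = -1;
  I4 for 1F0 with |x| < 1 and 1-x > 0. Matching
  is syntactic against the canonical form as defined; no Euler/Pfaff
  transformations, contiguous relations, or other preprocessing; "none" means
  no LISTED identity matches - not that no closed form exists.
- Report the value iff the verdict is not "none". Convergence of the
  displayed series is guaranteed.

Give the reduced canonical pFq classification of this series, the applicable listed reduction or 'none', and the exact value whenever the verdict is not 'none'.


x = 5 here; the reduced form reads 1F2, upper {-2}, lower {-3/5, 1/5}, C = -5/2. Verdict: terminating. (-2)_k vanishes past k = 2, leaving a 3-term sum, computed directly. Exact value: 62945/72.

Structural cue: from the first term -5/2: the product of the first k integers (C = -5/2, x = 5) is k!.
Term ratio: r(k) = 5 * (k-2) / [(k-3/5) (k+1/5) (k+1)] - poly over poly, x = 5 from leading terms; C = -5/2 at k = 0.


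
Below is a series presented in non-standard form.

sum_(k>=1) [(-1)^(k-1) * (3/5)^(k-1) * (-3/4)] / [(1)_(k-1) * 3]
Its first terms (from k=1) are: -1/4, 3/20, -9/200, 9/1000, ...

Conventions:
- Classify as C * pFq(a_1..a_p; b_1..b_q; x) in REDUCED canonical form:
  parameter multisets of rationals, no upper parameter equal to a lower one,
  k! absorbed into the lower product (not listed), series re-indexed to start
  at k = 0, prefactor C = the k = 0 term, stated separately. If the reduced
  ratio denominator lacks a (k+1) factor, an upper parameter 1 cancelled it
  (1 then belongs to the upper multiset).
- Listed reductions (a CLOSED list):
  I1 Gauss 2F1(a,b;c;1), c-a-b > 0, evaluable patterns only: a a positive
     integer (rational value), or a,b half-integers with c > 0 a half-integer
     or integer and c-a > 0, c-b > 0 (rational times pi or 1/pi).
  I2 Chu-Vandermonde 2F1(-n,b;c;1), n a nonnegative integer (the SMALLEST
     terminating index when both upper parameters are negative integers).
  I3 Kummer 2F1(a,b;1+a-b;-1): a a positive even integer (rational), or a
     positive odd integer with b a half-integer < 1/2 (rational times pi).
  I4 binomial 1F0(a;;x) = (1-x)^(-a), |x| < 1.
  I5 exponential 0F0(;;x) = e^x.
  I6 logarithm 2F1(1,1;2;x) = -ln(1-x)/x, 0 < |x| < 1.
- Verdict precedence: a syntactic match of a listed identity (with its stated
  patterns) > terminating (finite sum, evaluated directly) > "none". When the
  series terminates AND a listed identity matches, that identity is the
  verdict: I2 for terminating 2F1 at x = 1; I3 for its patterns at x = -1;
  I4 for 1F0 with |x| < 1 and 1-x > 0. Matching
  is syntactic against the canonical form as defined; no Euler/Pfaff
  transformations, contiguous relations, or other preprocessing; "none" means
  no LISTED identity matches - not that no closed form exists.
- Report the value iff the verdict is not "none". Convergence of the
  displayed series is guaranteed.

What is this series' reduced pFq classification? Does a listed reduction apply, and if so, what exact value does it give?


Classification (C = -1/4): 0F0 with upper {-}, lower {-}, argument x = -3/5. Verdict: exponential (I5) fires (the 0F0 exponential series at x = -3/5). Its exact value is (-1/4) * e^(-3/5).

Key observation: from the first term -1/4: (1)_k (prefactor -1/4) is k! itself.
Step ratio: r(k) = (-3/5) * 1 / [(k+1)] - rational in k, leading ratio (-3/5); with t_0 = -1/4, classification follows.


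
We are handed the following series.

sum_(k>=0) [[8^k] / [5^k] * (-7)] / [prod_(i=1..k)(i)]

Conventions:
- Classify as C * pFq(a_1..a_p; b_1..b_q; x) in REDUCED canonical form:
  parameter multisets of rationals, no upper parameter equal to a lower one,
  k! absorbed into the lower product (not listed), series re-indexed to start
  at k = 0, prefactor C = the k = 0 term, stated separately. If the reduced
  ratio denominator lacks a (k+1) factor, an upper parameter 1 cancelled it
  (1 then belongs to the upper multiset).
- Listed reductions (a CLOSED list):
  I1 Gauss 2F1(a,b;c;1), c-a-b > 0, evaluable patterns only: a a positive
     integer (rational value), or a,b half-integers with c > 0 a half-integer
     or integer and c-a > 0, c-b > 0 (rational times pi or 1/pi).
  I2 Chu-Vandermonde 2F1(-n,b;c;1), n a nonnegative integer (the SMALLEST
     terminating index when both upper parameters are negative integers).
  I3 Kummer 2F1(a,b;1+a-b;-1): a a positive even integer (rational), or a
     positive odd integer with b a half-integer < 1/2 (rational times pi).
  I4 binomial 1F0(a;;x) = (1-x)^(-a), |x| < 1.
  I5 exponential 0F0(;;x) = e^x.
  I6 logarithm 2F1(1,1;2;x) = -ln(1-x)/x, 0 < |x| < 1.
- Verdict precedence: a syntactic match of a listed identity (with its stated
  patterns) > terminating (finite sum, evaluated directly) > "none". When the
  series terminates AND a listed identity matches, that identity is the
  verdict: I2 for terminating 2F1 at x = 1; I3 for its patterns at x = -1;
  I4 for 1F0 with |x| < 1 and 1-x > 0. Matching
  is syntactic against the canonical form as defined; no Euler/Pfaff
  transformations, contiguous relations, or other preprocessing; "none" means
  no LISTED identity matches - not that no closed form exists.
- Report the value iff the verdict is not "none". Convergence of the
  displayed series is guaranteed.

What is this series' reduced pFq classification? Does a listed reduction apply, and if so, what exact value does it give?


Reduced: x = 8/5, 0F0, upper = {-}, lower = {-}, C = -7. Verdict (x = 8/5): the I5 exponential reduction applies (the 0F0 exponential series at x = 8/5). Hence: (-7) * e^(8/5).

The tell: t_0 being -7, the two geometric factors (C = -7) combine into one argument.
Ratio: r(k) = (8/5) * 1 / [(k+1)] - rational in k, leading ratio (8/5); with t_0 = -7, classification follows.


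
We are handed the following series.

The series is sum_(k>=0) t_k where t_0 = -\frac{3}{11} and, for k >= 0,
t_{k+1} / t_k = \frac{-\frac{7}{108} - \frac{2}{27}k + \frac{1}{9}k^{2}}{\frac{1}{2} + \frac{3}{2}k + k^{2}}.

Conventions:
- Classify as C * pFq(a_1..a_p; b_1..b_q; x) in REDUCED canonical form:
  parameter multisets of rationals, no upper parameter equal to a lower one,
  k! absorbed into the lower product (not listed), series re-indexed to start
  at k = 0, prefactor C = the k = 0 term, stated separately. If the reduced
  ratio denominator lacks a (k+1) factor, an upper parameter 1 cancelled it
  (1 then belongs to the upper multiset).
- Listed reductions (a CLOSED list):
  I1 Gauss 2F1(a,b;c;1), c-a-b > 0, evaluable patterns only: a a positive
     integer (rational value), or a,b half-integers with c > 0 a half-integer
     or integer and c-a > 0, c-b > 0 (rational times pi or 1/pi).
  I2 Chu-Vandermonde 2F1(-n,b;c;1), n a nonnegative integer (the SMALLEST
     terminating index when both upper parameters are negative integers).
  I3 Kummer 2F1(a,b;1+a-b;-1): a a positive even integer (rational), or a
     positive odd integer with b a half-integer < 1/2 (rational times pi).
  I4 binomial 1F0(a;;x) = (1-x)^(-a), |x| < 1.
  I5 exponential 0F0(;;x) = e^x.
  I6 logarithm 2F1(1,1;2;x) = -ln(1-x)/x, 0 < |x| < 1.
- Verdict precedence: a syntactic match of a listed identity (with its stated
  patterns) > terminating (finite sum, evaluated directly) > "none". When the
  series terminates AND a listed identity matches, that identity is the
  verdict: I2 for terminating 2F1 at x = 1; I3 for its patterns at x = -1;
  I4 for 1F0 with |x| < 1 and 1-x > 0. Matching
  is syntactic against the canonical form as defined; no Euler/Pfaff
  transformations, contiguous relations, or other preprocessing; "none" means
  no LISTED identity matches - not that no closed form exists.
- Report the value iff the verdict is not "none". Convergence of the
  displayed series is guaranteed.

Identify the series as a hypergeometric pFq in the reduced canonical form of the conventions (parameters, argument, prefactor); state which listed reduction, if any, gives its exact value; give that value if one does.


Reduced: x = \frac{1}{9}, 1F0, upper = {-\frac{7}{6}}, lower = {-}, C = -\frac{3}{11}. Verdict: binomial (I4) applies (the 1F0 binomial series: exponent 7/6, x = \frac{1}{9}). Its exact value is \left(-\frac{3}{11}\right) \cdot \left(\frac{8}{9}\right)^{\frac{7}{6}}.

The tell: x = \frac{1}{9} and the expanded ratio factors over Q; C = -3/11, x = 1/9, roots give parameters.
Term ratio: r(k) = \frac{1}{9} * (k-\frac{7}{6}) / [(k+1)] - rational in k. x = \frac{1}{9}; t_0 = -\frac{3}{11}; negate the roots.


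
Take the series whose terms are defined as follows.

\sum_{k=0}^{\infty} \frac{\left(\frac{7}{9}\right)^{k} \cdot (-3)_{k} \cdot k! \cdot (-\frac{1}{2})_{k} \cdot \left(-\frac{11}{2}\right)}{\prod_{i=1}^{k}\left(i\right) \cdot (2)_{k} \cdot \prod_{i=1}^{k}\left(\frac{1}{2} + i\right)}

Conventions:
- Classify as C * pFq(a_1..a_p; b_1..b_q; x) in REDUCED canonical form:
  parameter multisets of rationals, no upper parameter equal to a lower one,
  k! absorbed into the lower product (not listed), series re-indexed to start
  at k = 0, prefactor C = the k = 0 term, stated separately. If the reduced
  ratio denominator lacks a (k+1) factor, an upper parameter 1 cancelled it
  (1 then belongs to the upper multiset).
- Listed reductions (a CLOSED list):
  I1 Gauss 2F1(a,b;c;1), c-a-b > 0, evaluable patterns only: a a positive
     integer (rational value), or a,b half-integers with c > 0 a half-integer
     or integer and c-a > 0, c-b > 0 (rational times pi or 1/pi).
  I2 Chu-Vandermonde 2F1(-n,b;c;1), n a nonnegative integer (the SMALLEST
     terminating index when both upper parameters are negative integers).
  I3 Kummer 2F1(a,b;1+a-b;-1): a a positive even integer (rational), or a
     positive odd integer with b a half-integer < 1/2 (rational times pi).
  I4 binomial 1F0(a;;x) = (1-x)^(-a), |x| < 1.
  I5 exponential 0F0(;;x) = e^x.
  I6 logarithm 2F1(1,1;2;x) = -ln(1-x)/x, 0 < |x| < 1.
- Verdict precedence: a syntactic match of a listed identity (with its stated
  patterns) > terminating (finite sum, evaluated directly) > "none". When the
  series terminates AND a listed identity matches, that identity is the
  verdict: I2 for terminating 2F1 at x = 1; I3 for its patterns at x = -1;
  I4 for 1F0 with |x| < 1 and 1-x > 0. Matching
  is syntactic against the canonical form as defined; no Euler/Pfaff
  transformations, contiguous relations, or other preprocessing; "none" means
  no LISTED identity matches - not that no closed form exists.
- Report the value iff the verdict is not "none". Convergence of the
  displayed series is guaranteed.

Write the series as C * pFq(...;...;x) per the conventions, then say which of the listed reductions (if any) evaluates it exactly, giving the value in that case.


Classification (C = -\frac{11}{2}): 3F2 with upper {-3, -\frac{1}{2}, 1}, lower {\frac{3}{2}, 2}, argument x = \frac{7}{9}. Verdict: terminating - upper -3 stops the sum at k = 3; the 4 terms are added exactly. Exact value: -\frac{216821}{29160}.

Key observation: with t_0 = -\frac{11}{2}, the factorial ratio (prefactor -11/2) (k+a-1)!/(a-1)! is a rising factorial (a)_k.
Step ratio: r(k) = \frac{7}{9} * (k-3) (k-\frac{1}{2}) (k+1) / [(k+\frac{3}{2}) (k+2) (k+1)] - rational; roots negated = parameters, x = \frac{7}{9}, C = -\frac{11}{2}.


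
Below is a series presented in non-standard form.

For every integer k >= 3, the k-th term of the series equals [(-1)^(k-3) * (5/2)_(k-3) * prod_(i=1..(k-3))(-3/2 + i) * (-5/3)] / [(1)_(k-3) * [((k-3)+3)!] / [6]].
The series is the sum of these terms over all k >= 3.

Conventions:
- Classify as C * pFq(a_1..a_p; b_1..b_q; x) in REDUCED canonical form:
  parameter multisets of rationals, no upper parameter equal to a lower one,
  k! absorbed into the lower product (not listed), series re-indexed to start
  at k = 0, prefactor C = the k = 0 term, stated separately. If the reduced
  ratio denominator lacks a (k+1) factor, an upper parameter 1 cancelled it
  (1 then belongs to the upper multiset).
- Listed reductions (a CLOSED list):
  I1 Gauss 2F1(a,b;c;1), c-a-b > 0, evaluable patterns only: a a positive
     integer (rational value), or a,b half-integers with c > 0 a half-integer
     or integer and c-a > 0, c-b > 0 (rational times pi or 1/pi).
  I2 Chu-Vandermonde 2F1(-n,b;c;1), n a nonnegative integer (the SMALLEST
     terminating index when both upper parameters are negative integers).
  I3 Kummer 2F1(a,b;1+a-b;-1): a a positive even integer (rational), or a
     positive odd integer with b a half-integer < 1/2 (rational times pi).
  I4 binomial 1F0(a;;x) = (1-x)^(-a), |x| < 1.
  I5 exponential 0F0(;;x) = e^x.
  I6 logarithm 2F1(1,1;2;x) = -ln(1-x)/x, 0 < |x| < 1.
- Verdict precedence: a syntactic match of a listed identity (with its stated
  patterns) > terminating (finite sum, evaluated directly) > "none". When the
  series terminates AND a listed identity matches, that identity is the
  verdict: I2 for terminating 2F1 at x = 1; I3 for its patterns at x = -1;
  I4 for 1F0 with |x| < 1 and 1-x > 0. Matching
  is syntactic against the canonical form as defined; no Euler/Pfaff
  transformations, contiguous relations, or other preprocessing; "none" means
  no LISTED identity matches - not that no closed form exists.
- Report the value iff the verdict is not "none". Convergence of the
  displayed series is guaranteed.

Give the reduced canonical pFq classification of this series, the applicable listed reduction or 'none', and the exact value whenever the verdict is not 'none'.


This is -5/3 * 2F1(-1/2, 5/2; 4; -1) in reduced canonical form. Verdict: none. Every listed pattern misses the 2F1 form at -1, upper {-1/2, 5/2}.

The tell: t_0 = -5/3 here, and the running product (C = -5/3) telescopes to a rising factorial.
Consecutive-term ratio: r(k) = (-1) * (k-1/2) (k+5/2) / [(k+4) (k+1)] - rational; roots negated = parameters, x = (-1), C = -5/3.
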